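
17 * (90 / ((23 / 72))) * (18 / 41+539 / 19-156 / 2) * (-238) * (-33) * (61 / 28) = -72230972390280 / 17917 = -4031421130.23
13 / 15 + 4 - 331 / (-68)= 9929 / 1020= 9.73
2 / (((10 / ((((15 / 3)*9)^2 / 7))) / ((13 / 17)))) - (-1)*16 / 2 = 6217 / 119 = 52.24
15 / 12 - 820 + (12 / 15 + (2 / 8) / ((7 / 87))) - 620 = -100439 / 70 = -1434.84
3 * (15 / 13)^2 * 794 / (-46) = -267975 / 3887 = -68.94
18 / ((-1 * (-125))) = 18 / 125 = 0.14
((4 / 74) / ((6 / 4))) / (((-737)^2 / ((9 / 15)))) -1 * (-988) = 99280429824 / 100486265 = 988.00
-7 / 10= -0.70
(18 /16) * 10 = 45 /4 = 11.25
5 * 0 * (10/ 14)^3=0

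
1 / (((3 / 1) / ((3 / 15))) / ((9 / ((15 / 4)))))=4 / 25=0.16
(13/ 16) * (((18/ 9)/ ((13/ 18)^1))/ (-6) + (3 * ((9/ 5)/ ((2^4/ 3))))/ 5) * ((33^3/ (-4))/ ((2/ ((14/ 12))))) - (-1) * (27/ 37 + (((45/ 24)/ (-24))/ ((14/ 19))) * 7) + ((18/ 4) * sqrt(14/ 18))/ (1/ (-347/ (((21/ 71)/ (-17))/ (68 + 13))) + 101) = 33925149 * sqrt(7)/ 2284293380 + 4179102467/ 3788800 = 1103.05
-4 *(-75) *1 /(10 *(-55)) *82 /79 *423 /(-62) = 3.86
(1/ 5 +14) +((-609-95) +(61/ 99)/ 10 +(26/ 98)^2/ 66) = -689.74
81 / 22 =3.68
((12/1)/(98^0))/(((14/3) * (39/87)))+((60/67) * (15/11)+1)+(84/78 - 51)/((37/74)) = -6162701/67067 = -91.89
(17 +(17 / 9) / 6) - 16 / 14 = 6113 / 378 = 16.17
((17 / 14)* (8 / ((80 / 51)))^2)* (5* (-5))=-44217 / 56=-789.59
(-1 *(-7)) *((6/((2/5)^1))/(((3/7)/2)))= 490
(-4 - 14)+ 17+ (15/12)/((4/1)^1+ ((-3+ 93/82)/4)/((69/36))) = -1891/2834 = -0.67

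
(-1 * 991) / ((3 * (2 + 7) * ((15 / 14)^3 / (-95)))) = 51666776 / 18225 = 2834.94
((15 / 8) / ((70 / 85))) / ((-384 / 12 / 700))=-6375 / 128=-49.80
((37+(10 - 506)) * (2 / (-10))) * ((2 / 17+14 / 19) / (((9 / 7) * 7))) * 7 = 5796 / 95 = 61.01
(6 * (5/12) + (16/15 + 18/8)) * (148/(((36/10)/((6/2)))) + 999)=6528.24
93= 93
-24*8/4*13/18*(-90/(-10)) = -312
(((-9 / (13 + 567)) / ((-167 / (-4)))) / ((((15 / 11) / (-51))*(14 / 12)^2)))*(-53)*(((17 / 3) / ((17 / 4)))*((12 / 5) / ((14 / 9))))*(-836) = 193286383488 / 207643625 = 930.86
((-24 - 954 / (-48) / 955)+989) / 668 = 7372759 / 5103520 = 1.44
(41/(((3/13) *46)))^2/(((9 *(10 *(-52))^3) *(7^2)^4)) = -1681/822069108387072000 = -0.00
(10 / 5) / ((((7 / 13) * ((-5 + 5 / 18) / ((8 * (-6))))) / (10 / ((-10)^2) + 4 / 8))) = 67392 / 2975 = 22.65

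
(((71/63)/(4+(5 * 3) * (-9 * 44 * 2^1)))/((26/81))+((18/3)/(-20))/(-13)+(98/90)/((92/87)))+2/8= 971260097/745694040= 1.30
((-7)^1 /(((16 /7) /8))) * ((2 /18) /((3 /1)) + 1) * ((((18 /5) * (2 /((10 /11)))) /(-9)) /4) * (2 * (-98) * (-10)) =1479016 /135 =10955.67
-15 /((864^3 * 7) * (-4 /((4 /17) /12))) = 5 /307006930944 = 0.00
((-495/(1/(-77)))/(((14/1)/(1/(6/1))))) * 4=1815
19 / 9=2.11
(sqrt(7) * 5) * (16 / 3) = 80 * sqrt(7) / 3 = 70.55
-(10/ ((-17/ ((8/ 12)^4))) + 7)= -9479/ 1377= -6.88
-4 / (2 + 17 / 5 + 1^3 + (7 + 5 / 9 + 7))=-0.19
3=3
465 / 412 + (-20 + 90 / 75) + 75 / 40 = -65081 / 4120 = -15.80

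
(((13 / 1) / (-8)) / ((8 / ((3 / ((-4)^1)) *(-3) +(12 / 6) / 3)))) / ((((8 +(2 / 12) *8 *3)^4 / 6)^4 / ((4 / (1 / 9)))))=-0.00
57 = 57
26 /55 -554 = -30444 /55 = -553.53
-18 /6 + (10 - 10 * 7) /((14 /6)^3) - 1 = -2992 /343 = -8.72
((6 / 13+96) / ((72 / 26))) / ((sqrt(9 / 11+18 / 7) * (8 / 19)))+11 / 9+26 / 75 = 353 / 225+3971 * sqrt(2233) / 4176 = 46.50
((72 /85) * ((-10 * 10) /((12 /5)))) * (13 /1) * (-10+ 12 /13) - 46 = 70018 /17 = 4118.71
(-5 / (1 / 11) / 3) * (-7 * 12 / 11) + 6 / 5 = 141.20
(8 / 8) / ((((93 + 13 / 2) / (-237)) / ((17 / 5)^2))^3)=-20876.10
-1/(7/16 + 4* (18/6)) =-16/199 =-0.08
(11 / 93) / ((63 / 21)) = 11 / 279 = 0.04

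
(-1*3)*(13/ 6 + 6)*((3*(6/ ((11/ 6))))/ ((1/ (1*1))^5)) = -240.55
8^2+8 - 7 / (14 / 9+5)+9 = 79.93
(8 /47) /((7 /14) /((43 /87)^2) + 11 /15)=443760 /7248011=0.06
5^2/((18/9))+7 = 39/2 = 19.50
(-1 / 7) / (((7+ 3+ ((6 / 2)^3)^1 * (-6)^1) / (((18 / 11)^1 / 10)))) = 9 / 58520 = 0.00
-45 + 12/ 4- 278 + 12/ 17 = -5428/ 17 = -319.29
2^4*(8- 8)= 0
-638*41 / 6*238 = -1037600.67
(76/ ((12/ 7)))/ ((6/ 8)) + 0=532/ 9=59.11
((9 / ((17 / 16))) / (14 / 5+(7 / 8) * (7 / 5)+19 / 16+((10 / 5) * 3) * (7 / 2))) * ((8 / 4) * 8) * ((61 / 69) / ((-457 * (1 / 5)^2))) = -0.25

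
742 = 742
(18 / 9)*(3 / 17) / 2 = 3 / 17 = 0.18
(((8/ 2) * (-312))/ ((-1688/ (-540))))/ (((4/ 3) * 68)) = -15795/ 3587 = -4.40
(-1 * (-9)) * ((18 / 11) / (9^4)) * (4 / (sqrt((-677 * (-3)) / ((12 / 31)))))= 16 * sqrt(20987) / 18699417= 0.00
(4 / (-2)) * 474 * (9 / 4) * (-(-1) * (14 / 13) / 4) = -574.27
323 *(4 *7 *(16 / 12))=36176 / 3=12058.67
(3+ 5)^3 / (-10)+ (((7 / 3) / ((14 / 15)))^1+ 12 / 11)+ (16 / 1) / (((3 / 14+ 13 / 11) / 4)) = -8359 / 4730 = -1.77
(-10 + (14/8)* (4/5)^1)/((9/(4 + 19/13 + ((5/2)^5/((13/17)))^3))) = -6447129943988351/3239608320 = -1990095.50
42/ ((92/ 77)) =35.15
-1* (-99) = 99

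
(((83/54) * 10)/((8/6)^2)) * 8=415/6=69.17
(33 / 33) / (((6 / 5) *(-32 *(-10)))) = 1 / 384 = 0.00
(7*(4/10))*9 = 126/5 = 25.20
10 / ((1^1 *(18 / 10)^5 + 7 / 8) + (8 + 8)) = 0.28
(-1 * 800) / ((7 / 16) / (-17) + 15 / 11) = -597.95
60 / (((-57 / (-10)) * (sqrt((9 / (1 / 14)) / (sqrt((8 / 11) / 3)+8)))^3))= 200 * sqrt(231) * (sqrt(66)+132)^(3 / 2) / 27374193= 0.18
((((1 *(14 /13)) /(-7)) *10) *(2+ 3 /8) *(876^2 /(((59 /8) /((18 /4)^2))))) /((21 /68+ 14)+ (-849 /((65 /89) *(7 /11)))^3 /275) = 72737202773781000000 /209430102361135927787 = 0.35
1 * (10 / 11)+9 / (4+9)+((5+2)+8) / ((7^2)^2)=1.61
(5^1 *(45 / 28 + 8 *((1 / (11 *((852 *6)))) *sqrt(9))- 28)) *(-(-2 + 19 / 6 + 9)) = 528091945 / 393624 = 1341.62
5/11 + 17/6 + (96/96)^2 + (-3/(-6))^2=599/132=4.54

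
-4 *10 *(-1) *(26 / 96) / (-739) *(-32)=1040 / 2217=0.47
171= 171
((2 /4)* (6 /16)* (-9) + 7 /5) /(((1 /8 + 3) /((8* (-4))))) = 368 /125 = 2.94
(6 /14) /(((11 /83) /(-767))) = -190983 /77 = -2480.30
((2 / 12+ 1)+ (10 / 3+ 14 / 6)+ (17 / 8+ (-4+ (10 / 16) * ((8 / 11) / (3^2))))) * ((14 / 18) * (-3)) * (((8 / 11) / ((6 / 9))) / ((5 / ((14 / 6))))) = -194383 / 32670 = -5.95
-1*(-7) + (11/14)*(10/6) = 349/42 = 8.31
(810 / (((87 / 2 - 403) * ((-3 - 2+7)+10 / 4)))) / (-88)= 45 / 7909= 0.01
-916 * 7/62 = -3206/31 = -103.42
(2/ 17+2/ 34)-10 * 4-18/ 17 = -695/ 17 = -40.88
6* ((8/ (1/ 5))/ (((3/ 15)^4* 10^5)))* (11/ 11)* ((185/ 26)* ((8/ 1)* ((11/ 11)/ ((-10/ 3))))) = -333/ 13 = -25.62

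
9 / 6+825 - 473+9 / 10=354.40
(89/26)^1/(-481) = -89/12506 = -0.01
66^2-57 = 4299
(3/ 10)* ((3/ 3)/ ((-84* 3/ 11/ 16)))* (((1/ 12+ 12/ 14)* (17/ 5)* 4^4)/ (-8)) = 236368/ 11025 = 21.44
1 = 1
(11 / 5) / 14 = 11 / 70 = 0.16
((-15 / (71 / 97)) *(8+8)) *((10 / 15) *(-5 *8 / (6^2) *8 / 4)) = 310400 / 639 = 485.76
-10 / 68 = -5 / 34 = -0.15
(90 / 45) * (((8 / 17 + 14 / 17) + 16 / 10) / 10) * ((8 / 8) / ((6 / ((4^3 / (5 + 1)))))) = 1312 / 1275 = 1.03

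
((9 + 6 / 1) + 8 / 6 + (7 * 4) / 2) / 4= 91 / 12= 7.58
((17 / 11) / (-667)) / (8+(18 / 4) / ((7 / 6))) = -0.00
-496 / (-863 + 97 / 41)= 10168 / 17643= 0.58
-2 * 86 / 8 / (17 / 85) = -215 / 2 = -107.50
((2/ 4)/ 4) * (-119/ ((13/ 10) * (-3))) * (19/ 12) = 11305/ 1872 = 6.04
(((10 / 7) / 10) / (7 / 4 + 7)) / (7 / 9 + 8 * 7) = 36 / 125195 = 0.00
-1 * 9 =-9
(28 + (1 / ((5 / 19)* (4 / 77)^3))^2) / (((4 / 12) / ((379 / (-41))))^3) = -110594355877690125865137 / 7057510400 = -15670448870708.02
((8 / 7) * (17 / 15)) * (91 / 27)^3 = 14640808 / 295245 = 49.59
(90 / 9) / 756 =5 / 378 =0.01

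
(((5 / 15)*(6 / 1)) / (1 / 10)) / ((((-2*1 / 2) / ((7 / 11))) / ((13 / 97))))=-1820 / 1067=-1.71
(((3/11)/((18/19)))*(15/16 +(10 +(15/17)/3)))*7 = 406315/17952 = 22.63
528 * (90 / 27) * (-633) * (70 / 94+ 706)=-37006395360 / 47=-787370114.04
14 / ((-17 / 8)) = -112 / 17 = -6.59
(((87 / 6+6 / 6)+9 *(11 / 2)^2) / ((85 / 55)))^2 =160300921 / 4624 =34667.15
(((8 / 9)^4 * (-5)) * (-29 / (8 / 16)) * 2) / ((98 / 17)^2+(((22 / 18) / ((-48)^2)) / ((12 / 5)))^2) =6479301763399680 / 594654366881521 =10.90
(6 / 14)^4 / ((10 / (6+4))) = 81 / 2401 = 0.03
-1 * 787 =-787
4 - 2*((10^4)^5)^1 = -199999999999999999996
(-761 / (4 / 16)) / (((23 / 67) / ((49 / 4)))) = -2498363 / 23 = -108624.48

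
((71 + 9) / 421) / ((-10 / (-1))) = 8 / 421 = 0.02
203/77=29/11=2.64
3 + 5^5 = 3128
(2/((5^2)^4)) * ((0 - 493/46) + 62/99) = -9191/177890625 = -0.00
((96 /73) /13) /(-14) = -48 /6643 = -0.01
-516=-516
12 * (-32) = -384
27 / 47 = 0.57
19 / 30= 0.63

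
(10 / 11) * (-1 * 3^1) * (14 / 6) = -70 / 11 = -6.36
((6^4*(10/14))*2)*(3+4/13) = 557280/91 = 6123.96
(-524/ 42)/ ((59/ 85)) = -22270/ 1239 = -17.97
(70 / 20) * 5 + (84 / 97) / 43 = 146153 / 8342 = 17.52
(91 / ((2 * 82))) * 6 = 273 / 82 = 3.33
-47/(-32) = 47/32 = 1.47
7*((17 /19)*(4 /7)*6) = 408 /19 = 21.47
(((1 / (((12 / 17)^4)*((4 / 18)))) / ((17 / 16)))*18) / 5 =4913 / 80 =61.41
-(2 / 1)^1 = -2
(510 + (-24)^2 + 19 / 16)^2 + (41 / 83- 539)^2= 2595934624721 / 1763584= 1471965.40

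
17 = 17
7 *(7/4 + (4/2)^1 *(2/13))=14.40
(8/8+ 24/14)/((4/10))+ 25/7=145/14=10.36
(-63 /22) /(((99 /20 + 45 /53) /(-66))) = 22260 /683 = 32.59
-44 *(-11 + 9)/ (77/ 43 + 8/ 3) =11352/ 575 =19.74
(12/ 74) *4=24/ 37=0.65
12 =12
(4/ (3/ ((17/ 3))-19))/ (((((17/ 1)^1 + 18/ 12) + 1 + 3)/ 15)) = -68/ 471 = -0.14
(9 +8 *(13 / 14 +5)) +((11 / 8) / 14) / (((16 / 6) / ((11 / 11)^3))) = 50593 / 896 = 56.47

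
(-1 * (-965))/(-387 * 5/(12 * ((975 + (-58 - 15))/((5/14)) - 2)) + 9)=107.99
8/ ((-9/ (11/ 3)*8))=-11/ 27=-0.41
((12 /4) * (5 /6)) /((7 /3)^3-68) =-135 /2986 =-0.05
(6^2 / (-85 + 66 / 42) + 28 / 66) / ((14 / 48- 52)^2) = -3360 / 1236685043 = -0.00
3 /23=0.13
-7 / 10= -0.70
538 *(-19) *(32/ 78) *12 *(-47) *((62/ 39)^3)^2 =1746480920484061184/ 45743668893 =38179729.85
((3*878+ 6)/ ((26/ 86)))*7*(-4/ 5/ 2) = -317856/ 13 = -24450.46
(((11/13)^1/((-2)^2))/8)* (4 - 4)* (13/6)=0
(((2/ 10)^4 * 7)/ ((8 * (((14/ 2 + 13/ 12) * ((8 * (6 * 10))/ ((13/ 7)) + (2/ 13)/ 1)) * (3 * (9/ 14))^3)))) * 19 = 1186094/ 668635610625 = 0.00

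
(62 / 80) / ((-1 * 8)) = -31 / 320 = -0.10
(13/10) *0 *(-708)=0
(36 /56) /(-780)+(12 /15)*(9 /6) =873 /728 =1.20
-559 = -559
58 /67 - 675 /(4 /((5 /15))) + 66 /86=-629405 /11524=-54.62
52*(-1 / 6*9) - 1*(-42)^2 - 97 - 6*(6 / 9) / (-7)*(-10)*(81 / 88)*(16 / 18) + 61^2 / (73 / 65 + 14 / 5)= -995.19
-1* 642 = -642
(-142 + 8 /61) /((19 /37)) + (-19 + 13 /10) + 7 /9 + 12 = -29331257 /104310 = -281.19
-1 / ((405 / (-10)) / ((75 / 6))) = 0.31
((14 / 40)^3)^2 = 117649 / 64000000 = 0.00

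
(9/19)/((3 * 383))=0.00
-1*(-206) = 206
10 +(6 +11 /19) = 16.58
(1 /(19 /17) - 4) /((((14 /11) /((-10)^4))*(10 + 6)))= -405625 /266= -1524.91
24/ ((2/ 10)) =120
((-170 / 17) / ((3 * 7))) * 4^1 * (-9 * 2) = 240 / 7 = 34.29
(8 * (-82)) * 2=-1312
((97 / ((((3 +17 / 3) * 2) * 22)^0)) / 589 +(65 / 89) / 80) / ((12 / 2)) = 48595 / 1677472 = 0.03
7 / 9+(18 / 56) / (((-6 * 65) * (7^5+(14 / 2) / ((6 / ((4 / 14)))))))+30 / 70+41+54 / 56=43.17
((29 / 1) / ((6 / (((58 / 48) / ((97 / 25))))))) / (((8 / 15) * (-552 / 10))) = -0.05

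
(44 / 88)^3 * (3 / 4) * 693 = 2079 / 32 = 64.97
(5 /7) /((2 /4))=10 /7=1.43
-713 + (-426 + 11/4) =-1136.25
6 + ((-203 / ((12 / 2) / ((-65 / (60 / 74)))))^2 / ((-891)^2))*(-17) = -155907423977 / 1028869776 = -151.53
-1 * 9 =-9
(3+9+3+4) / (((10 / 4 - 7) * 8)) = -19 / 36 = -0.53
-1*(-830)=830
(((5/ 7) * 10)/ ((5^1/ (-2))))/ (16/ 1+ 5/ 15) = -60/ 343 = -0.17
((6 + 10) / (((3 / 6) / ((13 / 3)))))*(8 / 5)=3328 / 15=221.87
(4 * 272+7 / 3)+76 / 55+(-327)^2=17823418 / 165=108020.72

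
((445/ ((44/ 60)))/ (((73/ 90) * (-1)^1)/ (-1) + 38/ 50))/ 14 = 1501875/ 54439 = 27.59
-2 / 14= -1 / 7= -0.14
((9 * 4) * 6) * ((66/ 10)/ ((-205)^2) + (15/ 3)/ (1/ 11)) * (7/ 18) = 970780272/ 210125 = 4620.01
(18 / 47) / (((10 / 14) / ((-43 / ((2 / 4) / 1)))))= -10836 / 235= -46.11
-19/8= -2.38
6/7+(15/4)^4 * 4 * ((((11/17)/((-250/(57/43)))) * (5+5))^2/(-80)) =16192665777/19151498240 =0.85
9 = 9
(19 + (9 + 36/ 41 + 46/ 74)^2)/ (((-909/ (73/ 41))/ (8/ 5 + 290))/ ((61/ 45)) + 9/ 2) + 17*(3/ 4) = 15692767822869/ 295908944776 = 53.03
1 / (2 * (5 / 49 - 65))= -49 / 6360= -0.01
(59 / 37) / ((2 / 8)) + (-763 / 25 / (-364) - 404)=-19121567 / 48100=-397.54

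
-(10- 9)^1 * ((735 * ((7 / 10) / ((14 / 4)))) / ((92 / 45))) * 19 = -125685 / 92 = -1366.14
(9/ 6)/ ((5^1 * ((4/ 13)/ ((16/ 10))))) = 39/ 25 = 1.56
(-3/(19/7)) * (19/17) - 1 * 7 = -8.24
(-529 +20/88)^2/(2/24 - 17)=-405980067/24563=-16528.11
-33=-33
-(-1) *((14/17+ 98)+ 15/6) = 3445/34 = 101.32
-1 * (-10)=10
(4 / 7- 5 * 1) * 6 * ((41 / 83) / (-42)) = 1271 / 4067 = 0.31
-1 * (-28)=28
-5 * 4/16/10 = -1/8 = -0.12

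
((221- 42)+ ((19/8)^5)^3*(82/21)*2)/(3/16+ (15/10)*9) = 622459272738537210131/2528326988070912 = 246194.13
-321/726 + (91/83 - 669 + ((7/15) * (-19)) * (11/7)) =-205563869/301290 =-682.28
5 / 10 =1 / 2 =0.50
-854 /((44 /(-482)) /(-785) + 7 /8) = -1292511920 /1324471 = -975.87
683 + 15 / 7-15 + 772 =10095 / 7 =1442.14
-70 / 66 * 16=-560 / 33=-16.97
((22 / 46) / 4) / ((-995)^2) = 11 / 91082300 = 0.00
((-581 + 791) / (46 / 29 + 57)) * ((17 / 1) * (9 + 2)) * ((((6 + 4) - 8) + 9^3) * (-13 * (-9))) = 97400713410 / 1699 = 57328259.81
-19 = -19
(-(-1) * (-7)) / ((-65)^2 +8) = -7 / 4233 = -0.00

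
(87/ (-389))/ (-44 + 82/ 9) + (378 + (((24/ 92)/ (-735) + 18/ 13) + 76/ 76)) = 3403661633819/ 8947805230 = 380.39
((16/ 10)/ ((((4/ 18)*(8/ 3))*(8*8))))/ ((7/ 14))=27/ 320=0.08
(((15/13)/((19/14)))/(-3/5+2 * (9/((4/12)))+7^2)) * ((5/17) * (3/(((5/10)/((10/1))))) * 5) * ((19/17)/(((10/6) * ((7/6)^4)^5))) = 964026151188480000/42825649211446898251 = 0.02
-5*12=-60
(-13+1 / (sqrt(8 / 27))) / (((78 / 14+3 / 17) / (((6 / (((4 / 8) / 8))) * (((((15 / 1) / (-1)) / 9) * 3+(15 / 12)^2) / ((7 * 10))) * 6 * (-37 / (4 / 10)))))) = -449735 / 76+103785 * sqrt(6) / 304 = -5081.31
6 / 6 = 1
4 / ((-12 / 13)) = -13 / 3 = -4.33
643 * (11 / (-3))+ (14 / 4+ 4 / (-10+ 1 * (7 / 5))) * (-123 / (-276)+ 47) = -52543781 / 23736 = -2213.67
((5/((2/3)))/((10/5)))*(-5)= -75/4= -18.75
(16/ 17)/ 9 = 0.10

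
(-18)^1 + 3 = -15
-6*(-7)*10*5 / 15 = 140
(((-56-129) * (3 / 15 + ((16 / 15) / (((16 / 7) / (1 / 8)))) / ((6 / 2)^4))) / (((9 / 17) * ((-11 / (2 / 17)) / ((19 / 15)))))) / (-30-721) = -1371553 / 1084008420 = -0.00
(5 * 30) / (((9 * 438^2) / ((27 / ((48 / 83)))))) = 2075 / 511584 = 0.00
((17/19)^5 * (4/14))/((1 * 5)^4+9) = 1419857/5494463681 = 0.00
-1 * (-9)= 9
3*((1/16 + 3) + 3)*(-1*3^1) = -54.56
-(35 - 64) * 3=87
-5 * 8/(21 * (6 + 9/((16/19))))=-640/5607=-0.11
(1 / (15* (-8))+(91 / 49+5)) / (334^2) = 5753 / 93707040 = 0.00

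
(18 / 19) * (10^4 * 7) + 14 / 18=11340133 / 171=66316.57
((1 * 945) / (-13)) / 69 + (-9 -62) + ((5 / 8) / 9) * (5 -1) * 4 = -190906 / 2691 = -70.94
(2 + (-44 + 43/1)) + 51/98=149/98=1.52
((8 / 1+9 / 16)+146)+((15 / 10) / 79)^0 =2489 / 16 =155.56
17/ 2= 8.50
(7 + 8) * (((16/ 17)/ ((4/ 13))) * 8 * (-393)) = -2452320/ 17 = -144254.12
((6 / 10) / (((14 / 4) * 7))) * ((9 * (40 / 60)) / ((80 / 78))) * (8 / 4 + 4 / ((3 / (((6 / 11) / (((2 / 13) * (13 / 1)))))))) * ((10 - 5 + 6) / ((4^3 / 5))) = 4563 / 15680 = 0.29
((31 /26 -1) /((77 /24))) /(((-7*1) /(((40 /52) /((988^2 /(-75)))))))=5625 /11114741638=0.00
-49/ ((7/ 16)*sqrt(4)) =-56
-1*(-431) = 431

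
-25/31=-0.81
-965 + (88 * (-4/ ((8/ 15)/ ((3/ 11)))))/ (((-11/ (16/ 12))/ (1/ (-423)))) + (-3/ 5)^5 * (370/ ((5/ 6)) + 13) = -4849724476/ 4846875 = -1000.59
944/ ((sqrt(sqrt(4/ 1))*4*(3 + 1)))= 59*sqrt(2)/ 2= 41.72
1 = 1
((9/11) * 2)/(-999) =-2/1221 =-0.00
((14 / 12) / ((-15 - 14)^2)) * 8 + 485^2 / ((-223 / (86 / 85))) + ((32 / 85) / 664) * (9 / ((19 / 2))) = -80487073642582 / 75417604305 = -1067.22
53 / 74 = 0.72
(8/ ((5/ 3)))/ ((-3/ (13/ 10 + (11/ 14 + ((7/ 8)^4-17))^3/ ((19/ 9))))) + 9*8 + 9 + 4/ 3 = 12482760986848780031/ 4198545280204800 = 2973.12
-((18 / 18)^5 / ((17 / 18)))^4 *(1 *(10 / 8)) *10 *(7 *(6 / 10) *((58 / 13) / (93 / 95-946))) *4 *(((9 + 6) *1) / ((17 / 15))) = 27330239160000 / 1657116524557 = 16.49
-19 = -19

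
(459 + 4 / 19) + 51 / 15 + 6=44518 / 95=468.61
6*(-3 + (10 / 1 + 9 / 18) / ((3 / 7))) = 129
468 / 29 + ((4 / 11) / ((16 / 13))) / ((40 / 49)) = 842153 / 51040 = 16.50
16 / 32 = 0.50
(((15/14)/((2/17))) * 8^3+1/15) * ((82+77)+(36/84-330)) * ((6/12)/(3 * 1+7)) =-97431793/2450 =-39768.08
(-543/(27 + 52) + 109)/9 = 8068/711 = 11.35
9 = 9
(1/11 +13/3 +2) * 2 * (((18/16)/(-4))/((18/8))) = -53/33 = -1.61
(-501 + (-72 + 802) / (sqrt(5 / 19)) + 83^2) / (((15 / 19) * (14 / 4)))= 5548 * sqrt(95) / 105 + 242744 / 105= 2826.85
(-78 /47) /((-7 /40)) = 3120 /329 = 9.48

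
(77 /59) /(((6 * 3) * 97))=77 /103014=0.00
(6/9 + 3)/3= 1.22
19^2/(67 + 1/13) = 4693/872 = 5.38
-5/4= -1.25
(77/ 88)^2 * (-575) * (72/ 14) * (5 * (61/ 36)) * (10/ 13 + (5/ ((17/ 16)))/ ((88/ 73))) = -435806875/ 4862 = -89635.31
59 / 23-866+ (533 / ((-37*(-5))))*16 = -3477771 / 4255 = -817.34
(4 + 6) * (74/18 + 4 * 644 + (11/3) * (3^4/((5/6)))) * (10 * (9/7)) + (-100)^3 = -4357140/7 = -622448.57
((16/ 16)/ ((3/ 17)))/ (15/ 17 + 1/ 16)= 4624/ 771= 6.00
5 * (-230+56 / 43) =-49170 / 43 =-1143.49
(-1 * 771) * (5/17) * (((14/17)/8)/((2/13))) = -350805/2312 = -151.73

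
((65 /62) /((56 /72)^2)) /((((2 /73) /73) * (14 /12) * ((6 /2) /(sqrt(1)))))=28057185 /21266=1319.34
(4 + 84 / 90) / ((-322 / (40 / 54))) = -148 / 13041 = -0.01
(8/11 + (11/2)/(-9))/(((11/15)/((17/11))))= 1955/7986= 0.24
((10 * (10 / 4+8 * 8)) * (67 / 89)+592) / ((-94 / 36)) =-37242 / 89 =-418.45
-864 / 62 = -432 / 31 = -13.94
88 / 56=11 / 7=1.57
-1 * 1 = -1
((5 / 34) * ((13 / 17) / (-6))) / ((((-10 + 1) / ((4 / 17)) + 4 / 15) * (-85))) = -0.00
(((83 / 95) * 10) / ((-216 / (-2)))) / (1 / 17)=1411 / 1026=1.38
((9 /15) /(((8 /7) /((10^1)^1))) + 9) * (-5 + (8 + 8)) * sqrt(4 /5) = 140.20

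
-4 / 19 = -0.21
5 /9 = 0.56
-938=-938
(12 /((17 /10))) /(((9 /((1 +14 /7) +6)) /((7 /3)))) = 280 /17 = 16.47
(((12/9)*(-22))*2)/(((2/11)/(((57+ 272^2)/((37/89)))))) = -6378780232/111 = -57466488.58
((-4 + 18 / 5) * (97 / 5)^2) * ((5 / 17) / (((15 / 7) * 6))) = -65863 / 19125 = -3.44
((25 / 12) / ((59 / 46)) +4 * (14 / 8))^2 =9320809 / 125316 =74.38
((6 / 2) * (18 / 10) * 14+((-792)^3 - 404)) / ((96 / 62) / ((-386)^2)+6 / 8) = -11473135939839832 / 17321025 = -662382043.78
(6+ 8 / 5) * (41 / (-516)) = -779 / 1290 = -0.60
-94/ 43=-2.19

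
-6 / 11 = -0.55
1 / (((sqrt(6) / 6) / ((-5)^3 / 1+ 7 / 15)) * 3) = -1868 * sqrt(6) / 45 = -101.68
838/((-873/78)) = -21788/291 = -74.87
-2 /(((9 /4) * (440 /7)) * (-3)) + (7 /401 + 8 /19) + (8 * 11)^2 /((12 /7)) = 51115095278 /11314215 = 4517.78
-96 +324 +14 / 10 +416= 3227 / 5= 645.40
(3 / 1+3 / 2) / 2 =9 / 4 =2.25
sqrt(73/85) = sqrt(6205)/85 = 0.93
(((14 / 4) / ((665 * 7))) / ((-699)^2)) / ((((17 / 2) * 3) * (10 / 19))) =1 / 8721527850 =0.00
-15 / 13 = -1.15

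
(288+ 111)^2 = 159201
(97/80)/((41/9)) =873/3280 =0.27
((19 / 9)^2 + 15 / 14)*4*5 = 62690 / 567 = 110.56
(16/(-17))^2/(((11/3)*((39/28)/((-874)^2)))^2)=117112097281736704/5909761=19816723092.82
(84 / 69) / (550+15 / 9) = 84 / 38065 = 0.00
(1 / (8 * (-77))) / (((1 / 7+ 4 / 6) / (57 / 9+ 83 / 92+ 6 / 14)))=-871 / 56672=-0.02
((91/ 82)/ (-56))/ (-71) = 13/ 46576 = 0.00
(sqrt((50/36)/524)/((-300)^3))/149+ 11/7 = 11/7 - sqrt(262)/1264831200000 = 1.57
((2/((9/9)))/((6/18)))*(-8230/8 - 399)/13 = -17133/26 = -658.96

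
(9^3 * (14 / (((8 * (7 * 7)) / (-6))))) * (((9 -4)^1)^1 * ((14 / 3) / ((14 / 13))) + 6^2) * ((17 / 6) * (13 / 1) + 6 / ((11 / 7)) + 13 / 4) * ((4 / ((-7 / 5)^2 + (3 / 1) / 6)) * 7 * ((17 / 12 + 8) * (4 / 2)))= -76468357125 / 902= -84776449.14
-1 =-1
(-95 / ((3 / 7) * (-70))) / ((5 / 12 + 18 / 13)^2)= 77064 / 78961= 0.98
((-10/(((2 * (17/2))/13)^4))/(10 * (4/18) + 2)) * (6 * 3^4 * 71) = -44348663970/1586899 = -27946.75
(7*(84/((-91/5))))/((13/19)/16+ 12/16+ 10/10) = -25536/1417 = -18.02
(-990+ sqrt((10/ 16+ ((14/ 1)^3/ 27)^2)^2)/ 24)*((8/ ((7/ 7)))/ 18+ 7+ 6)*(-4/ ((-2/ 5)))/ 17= -47388674135/ 10707552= -4425.72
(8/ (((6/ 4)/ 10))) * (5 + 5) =1600/ 3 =533.33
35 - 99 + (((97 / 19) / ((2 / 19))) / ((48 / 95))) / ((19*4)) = -24091 / 384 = -62.74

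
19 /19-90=-89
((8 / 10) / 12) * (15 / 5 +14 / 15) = 59 / 225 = 0.26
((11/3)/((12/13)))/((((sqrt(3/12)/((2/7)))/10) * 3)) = 1430/189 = 7.57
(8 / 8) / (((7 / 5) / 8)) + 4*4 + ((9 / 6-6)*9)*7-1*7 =-268.79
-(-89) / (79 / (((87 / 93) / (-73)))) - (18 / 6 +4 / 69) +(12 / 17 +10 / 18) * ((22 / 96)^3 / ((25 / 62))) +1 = -1769608813614317 / 869690321971200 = -2.03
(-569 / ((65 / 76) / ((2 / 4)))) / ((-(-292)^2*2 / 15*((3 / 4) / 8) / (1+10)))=237842 / 69277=3.43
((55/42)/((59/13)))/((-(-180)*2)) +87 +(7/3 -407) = -317.67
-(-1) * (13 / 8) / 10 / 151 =13 / 12080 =0.00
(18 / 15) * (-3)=-18 / 5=-3.60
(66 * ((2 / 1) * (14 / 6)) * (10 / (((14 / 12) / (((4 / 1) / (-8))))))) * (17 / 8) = -2805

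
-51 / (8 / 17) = -867 / 8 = -108.38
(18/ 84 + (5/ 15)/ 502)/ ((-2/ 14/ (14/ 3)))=-15862/ 2259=-7.02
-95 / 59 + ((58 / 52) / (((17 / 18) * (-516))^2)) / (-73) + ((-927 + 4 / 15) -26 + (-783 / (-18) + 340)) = -2049515874492893 / 3590328810120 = -570.84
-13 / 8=-1.62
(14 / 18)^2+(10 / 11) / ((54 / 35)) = 1064 / 891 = 1.19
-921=-921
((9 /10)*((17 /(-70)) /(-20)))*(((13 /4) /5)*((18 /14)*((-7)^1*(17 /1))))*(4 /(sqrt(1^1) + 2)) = -1.45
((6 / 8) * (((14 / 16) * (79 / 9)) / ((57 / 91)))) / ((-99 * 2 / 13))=-654199 / 1083456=-0.60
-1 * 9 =-9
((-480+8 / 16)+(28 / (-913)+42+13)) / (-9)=775193 / 16434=47.17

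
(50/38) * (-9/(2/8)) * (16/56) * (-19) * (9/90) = 180/7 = 25.71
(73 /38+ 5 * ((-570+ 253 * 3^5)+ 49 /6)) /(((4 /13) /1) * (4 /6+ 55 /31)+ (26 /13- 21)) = -6996685306 /419197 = -16690.69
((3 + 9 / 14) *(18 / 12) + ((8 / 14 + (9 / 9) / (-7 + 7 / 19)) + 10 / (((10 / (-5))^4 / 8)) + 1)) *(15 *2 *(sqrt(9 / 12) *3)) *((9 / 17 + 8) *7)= 2171375 *sqrt(3) / 68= 55307.82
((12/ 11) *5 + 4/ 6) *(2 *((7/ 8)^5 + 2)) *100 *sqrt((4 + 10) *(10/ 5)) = 207916075 *sqrt(7)/ 33792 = 16278.83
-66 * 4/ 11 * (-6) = 144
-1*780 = -780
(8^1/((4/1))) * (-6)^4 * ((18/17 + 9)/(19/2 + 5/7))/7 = 886464/2431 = 364.65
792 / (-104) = -99 / 13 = -7.62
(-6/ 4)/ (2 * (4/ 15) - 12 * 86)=0.00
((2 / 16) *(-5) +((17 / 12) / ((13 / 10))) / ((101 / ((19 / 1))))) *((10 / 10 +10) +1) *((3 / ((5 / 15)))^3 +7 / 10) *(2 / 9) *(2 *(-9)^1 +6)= 38630318 / 3939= 9807.14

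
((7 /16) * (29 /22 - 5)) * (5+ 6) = -567 /32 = -17.72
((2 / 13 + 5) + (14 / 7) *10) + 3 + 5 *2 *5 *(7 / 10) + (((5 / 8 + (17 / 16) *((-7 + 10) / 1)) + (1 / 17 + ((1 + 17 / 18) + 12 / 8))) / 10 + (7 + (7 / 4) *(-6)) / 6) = 20145257 / 318240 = 63.30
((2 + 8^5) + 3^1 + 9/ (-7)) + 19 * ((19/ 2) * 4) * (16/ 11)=2604286/ 77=33821.90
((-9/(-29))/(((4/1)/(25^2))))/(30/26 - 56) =-73125/82708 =-0.88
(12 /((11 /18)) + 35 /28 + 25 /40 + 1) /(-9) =-1981 /792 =-2.50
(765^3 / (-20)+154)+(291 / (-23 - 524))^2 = -26790817163357 / 1196836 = -22384701.97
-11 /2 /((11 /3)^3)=-27 /242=-0.11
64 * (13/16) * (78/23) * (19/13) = 5928/23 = 257.74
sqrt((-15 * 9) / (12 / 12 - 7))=3 * sqrt(10) / 2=4.74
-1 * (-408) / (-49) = -408 / 49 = -8.33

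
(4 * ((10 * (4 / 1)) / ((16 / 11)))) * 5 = 550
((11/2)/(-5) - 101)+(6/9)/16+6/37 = -452419/4440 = -101.90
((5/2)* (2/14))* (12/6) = 0.71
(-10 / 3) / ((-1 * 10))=1 / 3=0.33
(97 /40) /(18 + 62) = 97 /3200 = 0.03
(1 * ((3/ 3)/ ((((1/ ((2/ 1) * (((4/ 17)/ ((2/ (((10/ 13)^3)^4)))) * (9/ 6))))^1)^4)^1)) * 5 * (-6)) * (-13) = 38880000000000000000000000000000000000000000000000000/ 1892924289141541769825657786085254135368294928277969071557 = 0.00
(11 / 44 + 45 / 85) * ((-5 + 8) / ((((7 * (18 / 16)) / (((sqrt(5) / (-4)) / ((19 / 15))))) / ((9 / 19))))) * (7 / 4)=-2385 * sqrt(5) / 49096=-0.11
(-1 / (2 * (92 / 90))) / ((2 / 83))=-3735 / 184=-20.30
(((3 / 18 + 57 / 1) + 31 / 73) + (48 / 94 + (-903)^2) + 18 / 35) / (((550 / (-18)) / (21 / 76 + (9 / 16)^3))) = -12463752713717979 / 1028004454400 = -12124.22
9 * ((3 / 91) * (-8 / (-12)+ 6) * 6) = 1080 / 91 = 11.87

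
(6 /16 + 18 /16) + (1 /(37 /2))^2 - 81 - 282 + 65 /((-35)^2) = -242460261 /670810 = -361.44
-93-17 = -110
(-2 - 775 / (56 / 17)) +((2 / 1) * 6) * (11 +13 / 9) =-14773 / 168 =-87.93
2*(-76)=-152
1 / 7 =0.14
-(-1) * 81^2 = 6561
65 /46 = 1.41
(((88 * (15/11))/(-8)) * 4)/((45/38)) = -152/3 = -50.67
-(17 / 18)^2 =-289 / 324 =-0.89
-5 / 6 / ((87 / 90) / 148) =-3700 / 29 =-127.59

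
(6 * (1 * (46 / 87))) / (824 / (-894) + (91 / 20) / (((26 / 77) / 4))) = 411240 / 6867577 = 0.06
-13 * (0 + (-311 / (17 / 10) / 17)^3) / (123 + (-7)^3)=-19552150150 / 265513259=-73.64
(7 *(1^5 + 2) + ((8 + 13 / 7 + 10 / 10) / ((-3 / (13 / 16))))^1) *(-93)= -47027 / 28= -1679.54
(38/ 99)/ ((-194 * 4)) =-19/ 38412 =-0.00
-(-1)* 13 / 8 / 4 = 13 / 32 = 0.41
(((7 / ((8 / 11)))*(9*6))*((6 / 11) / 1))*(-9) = -5103 / 2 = -2551.50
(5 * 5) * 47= 1175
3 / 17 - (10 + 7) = -286 / 17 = -16.82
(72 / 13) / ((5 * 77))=72 / 5005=0.01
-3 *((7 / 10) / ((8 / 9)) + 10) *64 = -2071.20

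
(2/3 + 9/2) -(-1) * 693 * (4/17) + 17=18893/102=185.23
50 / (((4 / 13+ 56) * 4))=325 / 1464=0.22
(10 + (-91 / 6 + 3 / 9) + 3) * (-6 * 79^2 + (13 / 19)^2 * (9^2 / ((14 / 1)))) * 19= 693874115 / 532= 1304274.65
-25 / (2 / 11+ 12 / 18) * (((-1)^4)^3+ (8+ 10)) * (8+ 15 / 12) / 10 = -115995 / 224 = -517.83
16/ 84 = 4/ 21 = 0.19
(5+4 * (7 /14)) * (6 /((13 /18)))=756 /13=58.15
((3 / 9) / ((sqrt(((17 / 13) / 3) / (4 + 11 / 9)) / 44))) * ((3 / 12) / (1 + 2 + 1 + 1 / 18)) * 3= 66 * sqrt(31161) / 1241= 9.39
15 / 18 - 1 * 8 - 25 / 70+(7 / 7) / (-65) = -10291 / 1365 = -7.54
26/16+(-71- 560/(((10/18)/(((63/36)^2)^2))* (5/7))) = -1064391/80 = -13304.89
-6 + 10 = 4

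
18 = 18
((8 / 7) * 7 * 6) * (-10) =-480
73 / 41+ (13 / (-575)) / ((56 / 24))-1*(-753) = 124556051 / 165025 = 754.77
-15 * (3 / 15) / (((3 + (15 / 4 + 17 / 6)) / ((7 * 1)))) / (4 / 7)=-441 / 115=-3.83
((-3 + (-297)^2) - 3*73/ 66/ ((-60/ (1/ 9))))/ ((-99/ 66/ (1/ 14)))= -4200.29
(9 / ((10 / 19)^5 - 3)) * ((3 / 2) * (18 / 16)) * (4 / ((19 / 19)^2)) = -601692057 / 29313188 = -20.53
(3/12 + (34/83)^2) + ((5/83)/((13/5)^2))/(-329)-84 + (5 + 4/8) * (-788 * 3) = -13085.58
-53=-53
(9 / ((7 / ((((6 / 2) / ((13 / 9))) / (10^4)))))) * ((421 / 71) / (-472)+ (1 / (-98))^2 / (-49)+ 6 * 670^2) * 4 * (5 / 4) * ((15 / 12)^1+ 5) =2580451582875624099 / 114810063746560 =22475.83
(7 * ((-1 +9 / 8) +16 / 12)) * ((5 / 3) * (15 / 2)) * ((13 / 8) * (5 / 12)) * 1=398125 / 4608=86.40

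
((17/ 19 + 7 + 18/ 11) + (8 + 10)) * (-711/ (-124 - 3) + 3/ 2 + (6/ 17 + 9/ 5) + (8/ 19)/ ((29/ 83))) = 287.88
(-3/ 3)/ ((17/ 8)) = -8/ 17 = -0.47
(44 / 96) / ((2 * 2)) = 11 / 96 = 0.11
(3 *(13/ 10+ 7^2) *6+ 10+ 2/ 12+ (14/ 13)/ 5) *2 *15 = 357155/ 13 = 27473.46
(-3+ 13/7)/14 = -4/49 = -0.08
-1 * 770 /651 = -110 /93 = -1.18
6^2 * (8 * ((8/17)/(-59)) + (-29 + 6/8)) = -1022355/1003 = -1019.30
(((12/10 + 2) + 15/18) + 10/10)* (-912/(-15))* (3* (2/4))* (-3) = -34428/25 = -1377.12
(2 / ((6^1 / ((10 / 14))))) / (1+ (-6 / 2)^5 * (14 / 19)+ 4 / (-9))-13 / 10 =-2780443 / 2136610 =-1.30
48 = 48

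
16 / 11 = 1.45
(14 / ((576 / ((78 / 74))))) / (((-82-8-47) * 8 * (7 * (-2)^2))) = -13 / 15571968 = -0.00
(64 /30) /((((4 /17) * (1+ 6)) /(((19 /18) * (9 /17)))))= 76 /105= 0.72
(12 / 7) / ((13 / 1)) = 12 / 91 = 0.13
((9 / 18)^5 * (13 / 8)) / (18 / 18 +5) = 13 / 1536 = 0.01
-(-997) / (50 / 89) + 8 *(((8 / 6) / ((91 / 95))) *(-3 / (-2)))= 8150703 / 4550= 1791.36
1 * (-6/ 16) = -3/ 8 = -0.38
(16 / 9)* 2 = 32 / 9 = 3.56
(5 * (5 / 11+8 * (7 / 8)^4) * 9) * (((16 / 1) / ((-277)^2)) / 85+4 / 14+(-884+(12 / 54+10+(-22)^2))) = -2318201132694651 / 25712194816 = -90159.60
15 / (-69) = -5 / 23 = -0.22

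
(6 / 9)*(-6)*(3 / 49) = -12 / 49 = -0.24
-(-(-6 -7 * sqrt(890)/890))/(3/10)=-20.78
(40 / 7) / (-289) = -40 / 2023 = -0.02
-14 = -14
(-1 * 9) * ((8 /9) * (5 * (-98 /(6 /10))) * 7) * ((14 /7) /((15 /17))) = 932960 /9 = 103662.22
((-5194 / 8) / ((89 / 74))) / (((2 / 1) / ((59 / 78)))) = -5669251 / 27768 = -204.16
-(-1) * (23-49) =-26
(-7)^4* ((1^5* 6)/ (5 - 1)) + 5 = 7213/ 2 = 3606.50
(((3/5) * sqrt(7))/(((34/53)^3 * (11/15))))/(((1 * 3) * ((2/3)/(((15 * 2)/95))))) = 4019679 * sqrt(7)/8214536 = 1.29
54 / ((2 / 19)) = 513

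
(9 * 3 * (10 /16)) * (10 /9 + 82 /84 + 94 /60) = 61.66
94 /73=1.29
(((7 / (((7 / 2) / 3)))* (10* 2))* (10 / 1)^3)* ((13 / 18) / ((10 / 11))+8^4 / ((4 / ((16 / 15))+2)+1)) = 656218000 / 9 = 72913111.11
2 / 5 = 0.40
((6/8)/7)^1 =3/28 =0.11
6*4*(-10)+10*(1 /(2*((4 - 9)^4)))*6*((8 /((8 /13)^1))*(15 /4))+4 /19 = -225577 /950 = -237.45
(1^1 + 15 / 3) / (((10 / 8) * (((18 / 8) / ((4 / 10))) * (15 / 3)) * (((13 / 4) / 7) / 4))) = 7168 / 4875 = 1.47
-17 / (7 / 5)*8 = -680 / 7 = -97.14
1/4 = 0.25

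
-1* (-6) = 6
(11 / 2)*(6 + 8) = 77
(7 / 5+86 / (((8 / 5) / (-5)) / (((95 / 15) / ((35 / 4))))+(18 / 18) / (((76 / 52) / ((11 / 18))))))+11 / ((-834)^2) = -511242699973 / 142588980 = -3585.43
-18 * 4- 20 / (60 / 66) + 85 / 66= -6119 / 66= -92.71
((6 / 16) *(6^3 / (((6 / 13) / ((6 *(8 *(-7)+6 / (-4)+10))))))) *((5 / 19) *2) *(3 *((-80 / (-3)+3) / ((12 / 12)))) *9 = -21086325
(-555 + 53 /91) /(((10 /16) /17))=-6861472 /455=-15080.16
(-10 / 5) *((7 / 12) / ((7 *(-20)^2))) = -0.00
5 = 5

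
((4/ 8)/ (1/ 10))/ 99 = 5/ 99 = 0.05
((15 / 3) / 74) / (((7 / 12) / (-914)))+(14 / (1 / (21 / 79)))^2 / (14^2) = -171014001 / 1616419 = -105.80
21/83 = 0.25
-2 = -2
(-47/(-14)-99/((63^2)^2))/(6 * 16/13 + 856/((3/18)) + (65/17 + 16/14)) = 2597233327/3982998162906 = 0.00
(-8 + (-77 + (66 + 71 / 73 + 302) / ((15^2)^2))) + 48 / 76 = -1184715022 / 14043375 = -84.36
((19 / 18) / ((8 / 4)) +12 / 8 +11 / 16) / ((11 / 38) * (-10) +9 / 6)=-7429 / 3816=-1.95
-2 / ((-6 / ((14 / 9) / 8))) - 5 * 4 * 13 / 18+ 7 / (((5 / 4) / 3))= 1307 / 540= 2.42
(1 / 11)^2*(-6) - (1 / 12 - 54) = 78215 / 1452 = 53.87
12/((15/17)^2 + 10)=3468/3115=1.11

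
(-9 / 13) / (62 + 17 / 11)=-33 / 3029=-0.01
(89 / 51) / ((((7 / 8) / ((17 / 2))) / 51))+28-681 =1481 / 7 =211.57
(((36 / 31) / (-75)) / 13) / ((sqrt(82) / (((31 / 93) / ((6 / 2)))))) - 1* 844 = -844 - 2* sqrt(82) / 1239225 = -844.00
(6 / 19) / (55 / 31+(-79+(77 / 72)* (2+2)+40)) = -0.01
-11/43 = -0.26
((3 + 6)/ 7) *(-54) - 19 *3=-126.43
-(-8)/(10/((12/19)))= 48/95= 0.51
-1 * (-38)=38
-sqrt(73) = -8.54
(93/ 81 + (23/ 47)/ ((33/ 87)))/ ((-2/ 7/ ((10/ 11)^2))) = -11912600/ 1689039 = -7.05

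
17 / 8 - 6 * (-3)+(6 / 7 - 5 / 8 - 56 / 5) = 641 / 70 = 9.16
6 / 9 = 2 / 3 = 0.67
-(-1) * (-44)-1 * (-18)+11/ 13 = -327/ 13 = -25.15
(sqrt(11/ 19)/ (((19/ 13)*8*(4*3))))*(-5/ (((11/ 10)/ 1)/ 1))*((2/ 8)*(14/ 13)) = -175*sqrt(209)/ 381216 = -0.01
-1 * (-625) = 625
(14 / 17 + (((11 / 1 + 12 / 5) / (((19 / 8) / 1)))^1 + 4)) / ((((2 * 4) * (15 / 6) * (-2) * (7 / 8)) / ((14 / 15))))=-11268 / 40375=-0.28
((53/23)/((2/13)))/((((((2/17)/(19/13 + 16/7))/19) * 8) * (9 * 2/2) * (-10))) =-5837579/463680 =-12.59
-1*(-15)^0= -1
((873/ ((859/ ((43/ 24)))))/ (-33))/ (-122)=4171/ 9222224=0.00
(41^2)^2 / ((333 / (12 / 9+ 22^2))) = 4114308016 / 999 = 4118426.44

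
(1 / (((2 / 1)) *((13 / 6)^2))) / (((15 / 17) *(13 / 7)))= 714 / 10985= 0.06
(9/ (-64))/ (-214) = 9/ 13696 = 0.00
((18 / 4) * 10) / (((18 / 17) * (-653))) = -85 / 1306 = -0.07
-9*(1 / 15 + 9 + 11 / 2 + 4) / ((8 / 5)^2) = -65.27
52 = 52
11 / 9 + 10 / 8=89 / 36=2.47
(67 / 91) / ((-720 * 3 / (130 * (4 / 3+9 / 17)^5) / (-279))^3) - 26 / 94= 7345113701917756136518788582914340157141 / 186802319520831924484654250820096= 39320248.92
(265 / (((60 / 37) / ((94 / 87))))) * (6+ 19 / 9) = 6728191 / 4698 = 1432.14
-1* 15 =-15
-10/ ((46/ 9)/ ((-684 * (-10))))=-307800/ 23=-13382.61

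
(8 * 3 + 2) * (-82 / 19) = -2132 / 19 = -112.21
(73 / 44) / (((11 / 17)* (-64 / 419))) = -519979 / 30976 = -16.79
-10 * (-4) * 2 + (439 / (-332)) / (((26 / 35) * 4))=2746875 / 34528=79.55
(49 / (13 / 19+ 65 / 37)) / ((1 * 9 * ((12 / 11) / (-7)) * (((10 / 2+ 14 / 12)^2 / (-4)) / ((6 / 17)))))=13034 / 24531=0.53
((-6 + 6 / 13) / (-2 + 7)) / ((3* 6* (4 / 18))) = -18 / 65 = -0.28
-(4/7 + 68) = -480/7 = -68.57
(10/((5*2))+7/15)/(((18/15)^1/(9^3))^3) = 1315316475/4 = 328829118.75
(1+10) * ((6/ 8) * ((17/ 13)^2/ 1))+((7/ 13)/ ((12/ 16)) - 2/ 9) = 88849/ 6084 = 14.60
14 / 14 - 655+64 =-590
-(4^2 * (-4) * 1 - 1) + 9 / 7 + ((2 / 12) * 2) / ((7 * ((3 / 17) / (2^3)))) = 616 / 9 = 68.44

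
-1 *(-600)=600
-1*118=-118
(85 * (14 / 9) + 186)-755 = -3931 / 9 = -436.78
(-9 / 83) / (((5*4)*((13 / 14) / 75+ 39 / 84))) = -135 / 11869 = -0.01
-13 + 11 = -2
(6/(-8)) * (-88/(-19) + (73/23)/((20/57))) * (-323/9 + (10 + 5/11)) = 150499601/576840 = 260.90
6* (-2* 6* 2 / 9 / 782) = -8 / 391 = -0.02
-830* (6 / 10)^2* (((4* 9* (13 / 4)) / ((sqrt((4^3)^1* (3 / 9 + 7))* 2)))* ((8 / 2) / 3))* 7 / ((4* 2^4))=-117.67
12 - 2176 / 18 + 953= 7597 / 9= 844.11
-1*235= -235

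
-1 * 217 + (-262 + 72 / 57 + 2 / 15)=-136117 / 285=-477.60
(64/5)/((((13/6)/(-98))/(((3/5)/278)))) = -56448/45175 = -1.25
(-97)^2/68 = 9409/68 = 138.37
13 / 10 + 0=13 / 10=1.30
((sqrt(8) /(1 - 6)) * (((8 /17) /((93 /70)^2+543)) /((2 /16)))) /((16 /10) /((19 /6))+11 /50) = -119168000 * sqrt(2) /31266084837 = -0.01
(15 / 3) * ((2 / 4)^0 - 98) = -485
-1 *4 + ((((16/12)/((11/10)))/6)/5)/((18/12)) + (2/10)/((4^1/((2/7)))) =-3.96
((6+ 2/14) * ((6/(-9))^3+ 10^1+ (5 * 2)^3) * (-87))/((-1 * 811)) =33995714/51093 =665.37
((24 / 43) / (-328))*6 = -18 / 1763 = -0.01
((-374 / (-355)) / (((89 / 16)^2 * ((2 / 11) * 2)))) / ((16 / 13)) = 213928 / 2811955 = 0.08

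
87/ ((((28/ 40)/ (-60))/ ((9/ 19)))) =-469800/ 133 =-3532.33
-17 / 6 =-2.83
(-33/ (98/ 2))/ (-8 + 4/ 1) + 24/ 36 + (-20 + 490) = 470.84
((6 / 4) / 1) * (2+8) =15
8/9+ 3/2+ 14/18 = 3.17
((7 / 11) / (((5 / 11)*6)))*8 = 28 / 15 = 1.87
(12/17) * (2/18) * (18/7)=24/119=0.20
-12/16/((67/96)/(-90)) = 6480/67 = 96.72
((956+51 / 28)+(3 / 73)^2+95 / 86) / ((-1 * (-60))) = 15.98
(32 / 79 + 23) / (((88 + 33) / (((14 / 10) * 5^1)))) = 12943 / 9559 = 1.35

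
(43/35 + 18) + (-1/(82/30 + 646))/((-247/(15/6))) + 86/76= 1712788681/84124495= 20.36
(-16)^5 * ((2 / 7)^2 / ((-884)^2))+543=1299250343 / 2393209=542.89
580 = 580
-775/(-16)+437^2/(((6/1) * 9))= 1548677/432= 3584.90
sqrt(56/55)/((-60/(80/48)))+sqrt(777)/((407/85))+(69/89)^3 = -sqrt(770)/990+328509/704969+85 * sqrt(777)/407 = 6.26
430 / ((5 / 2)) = 172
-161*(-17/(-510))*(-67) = 359.57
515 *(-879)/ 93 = -150895/ 31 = -4867.58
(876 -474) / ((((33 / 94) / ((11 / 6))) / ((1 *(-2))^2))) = 25192 / 3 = 8397.33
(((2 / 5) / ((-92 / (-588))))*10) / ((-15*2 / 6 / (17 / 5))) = -9996 / 575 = -17.38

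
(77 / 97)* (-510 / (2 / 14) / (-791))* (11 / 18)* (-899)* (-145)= 9384908225 / 32883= 285403.04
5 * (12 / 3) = 20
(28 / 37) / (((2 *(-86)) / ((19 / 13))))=-133 / 20683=-0.01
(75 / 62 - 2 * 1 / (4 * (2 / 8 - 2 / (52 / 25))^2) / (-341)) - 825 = -769135721 / 933658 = -823.79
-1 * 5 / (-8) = 5 / 8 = 0.62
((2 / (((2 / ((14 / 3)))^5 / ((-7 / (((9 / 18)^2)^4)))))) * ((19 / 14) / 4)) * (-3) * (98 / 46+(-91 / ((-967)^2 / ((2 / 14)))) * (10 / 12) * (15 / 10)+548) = 241807750834192144 / 1742070807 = 138804777.55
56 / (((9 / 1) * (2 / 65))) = 202.22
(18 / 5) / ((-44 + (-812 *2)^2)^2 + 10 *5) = 3 / 5796266731895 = 0.00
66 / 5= 13.20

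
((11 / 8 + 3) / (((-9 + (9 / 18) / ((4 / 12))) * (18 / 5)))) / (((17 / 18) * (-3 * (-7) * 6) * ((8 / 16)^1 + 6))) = -5 / 23868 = -0.00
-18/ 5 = -3.60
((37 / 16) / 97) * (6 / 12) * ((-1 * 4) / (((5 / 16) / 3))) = -222 / 485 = -0.46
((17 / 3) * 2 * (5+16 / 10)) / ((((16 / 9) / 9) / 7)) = 106029 / 40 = 2650.72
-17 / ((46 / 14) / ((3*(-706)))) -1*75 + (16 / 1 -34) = 249903 / 23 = 10865.35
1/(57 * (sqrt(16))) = 1/228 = 0.00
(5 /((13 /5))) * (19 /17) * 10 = 4750 /221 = 21.49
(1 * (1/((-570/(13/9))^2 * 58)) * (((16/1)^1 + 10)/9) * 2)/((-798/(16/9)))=-8788/6166385210475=-0.00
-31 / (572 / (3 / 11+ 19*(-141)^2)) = -32202273 / 1573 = -20471.88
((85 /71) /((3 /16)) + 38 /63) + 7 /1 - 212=-885707 /4473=-198.01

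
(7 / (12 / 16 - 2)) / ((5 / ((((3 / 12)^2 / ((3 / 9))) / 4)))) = -21 / 400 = -0.05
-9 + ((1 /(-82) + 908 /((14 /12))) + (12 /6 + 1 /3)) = 1328707 /1722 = 771.61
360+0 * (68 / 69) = 360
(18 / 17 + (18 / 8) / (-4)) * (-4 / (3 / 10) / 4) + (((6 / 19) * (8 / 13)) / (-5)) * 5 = -62103 / 33592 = -1.85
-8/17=-0.47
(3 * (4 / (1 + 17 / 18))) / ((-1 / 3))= -18.51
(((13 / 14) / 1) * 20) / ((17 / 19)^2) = 46930 / 2023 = 23.20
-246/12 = -41/2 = -20.50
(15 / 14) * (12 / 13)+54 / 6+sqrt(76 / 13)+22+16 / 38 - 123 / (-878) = 2 * sqrt(247) / 13+49413153 / 1518062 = 34.97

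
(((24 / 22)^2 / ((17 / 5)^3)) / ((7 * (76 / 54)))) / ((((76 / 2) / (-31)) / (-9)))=33898500 / 1502233271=0.02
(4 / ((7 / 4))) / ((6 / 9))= 24 / 7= 3.43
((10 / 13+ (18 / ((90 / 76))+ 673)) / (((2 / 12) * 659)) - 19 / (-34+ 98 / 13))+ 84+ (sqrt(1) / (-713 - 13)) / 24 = 2920200700121 / 32093352720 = 90.99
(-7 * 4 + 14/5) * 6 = -756/5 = -151.20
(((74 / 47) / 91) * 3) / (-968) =-111 / 2070068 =-0.00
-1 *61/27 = -61/27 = -2.26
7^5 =16807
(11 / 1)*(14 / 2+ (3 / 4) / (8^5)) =10092577 / 131072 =77.00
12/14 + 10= 76/7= 10.86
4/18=2/9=0.22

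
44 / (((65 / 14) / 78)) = 3696 / 5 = 739.20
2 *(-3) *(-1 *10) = 60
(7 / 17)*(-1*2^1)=-14 / 17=-0.82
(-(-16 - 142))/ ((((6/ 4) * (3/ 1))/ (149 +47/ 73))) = 3451984/ 657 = 5254.16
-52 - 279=-331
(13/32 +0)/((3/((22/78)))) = 11/288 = 0.04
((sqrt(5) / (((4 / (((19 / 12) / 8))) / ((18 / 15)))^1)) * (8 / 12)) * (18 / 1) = 1.59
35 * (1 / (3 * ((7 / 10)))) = 50 / 3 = 16.67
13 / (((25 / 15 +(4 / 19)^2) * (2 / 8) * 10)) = 28158 / 9265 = 3.04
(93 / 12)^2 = 961 / 16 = 60.06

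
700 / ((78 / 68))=23800 / 39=610.26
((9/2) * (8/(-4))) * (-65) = 585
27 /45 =0.60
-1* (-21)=21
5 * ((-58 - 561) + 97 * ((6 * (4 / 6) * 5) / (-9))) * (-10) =375550 / 9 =41727.78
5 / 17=0.29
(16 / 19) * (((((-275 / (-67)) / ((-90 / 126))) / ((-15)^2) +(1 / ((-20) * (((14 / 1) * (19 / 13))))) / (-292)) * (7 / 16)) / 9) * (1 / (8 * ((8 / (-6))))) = 23915137 / 244083594240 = 0.00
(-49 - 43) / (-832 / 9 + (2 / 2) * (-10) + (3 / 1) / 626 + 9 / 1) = 518328 / 526439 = 0.98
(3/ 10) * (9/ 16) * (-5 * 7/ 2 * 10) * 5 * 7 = -33075/ 32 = -1033.59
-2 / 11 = -0.18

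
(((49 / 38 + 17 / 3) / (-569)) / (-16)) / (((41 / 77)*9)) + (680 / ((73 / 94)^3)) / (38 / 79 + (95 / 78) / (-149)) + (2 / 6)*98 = 10563462697920220304765 / 3404075975850254112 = 3103.18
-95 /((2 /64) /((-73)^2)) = -16200160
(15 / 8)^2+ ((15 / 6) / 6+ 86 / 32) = 1271 / 192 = 6.62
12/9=4/3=1.33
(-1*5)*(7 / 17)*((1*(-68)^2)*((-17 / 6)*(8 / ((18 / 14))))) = 4531520 / 27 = 167834.07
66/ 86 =33/ 43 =0.77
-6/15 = -2/5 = -0.40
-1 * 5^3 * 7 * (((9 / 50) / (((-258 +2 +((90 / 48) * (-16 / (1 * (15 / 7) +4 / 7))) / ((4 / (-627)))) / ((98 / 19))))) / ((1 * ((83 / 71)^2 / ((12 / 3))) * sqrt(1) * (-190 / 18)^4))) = -816795528696 / 6296477408810375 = -0.00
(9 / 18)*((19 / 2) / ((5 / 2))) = 19 / 10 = 1.90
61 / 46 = 1.33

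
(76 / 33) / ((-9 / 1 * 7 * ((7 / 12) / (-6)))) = 608 / 1617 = 0.38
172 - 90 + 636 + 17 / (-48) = 34447 / 48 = 717.65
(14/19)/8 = 7/76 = 0.09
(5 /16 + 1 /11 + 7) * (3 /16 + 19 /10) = 217601 /14080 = 15.45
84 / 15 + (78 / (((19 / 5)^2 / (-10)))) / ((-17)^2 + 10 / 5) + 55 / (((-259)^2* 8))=508739054123 / 93959015080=5.41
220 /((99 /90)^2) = 2000 /11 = 181.82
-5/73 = -0.07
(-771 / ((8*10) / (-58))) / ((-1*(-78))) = 7453 / 1040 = 7.17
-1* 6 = -6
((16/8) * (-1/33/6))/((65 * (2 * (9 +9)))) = -1/231660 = -0.00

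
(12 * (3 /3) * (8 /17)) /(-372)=-8 /527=-0.02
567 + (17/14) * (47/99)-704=-189083/1386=-136.42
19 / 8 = 2.38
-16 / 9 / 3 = -16 / 27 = -0.59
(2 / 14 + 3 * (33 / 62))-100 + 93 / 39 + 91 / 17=-8682405 / 95914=-90.52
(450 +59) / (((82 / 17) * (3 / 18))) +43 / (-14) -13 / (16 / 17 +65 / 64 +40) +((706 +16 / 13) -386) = 323940411779 / 340632838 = 951.00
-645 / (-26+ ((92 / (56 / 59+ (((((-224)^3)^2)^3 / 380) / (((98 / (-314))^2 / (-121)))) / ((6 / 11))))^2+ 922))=-1663653361183682744638653212933853346791456180157959103096079448816342527592488807660903908267380 / 2311059552900123626660826788819740463139759282824079622285406490138671170112976700254676551241649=-0.72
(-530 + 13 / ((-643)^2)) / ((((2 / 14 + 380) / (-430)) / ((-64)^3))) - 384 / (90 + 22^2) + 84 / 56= -99246705062777098567 / 631507790886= -157158322.50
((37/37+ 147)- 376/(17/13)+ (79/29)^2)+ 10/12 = -11261045/85782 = -131.28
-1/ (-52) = 1/ 52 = 0.02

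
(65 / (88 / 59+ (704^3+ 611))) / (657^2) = 3835 / 8885901413464137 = 0.00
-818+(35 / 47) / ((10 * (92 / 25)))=-817.98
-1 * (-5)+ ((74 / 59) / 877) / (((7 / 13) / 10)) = 1820625 / 362201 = 5.03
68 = 68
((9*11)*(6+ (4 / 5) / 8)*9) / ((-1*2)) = -54351 / 20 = -2717.55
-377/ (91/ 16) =-464/ 7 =-66.29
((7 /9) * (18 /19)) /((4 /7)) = 49 /38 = 1.29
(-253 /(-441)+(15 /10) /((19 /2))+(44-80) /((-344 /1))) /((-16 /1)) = -602591 /11529504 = -0.05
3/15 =1/5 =0.20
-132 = -132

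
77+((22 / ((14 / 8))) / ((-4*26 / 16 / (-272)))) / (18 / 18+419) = 747703 / 9555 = 78.25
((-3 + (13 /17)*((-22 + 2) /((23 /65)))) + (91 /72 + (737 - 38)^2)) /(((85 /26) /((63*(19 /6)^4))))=163109568197604847 /172290240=946713918.31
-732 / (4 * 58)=-183 / 58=-3.16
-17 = -17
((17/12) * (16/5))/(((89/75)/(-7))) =-2380/89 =-26.74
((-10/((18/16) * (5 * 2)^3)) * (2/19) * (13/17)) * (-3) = 0.00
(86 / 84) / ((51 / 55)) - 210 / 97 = -220415 / 207774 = -1.06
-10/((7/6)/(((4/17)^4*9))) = -0.24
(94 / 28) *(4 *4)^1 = 376 / 7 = 53.71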